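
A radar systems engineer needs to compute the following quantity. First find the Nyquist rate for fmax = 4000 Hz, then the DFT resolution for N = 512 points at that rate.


Step 1 — Nyquist sampling rate:
fs = 2 * fmax = 2 * 4000 = 8000 Hz

Step 2 — DFT bin spacing:
df = fs / N = 8000 / 512 = 15.625 Hz

15.625 Hz


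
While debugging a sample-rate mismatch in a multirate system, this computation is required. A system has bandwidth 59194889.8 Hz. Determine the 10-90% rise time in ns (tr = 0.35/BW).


Rise time from bandwidth relationship:
tr = 0.35 / BW
   = 0.35 / 59194889.8
   = 5.91267255e-09 s
   = 5.9127 ns

5.9127 ns


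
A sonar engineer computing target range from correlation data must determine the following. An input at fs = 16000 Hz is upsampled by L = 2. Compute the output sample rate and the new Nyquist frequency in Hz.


Step 1 — output sample rate after interpolation by L:
fs_out = L * fs_in = 2 * 16000 = 32000 Hz

Step 2 — Nyquist frequency of the output stream:
f_Nyq = fs_out / 2 = 32000 / 2 = 16000.0 Hz

fs_out = 32000 Hz; f_Nyquist = 16000.0 Hz


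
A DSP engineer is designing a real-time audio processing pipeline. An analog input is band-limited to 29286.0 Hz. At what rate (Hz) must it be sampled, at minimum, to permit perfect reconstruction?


The Nyquist rate is twice the maximum frequency component.
fs_min = 2 * fmax
      = 2 * 29286.0
      = 58572.0 Hz

58572.0


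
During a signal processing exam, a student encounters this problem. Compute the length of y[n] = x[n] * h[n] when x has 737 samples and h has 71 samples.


Linear convolution output length:
L = N + M - 1
  = 737 + 71 - 1
  = 807 samples

807


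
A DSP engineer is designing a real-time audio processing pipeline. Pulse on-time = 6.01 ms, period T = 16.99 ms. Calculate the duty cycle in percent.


Duty cycle as a percentage:
DC = (t_on / T) * 100
   = (6.01 / 16.99) * 100
   = 0.353737 * 100
   = 35.37 %

35.37 %


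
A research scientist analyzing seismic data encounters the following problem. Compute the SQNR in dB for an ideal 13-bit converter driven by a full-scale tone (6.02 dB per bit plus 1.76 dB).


Theoretical SNR for a full-scale sinusoid:
SNR = 6.02 * N + 1.76
    = 6.02 * 13 + 1.76
    = 78.26 + 1.76
    = 80.02 dB

80.02 dB


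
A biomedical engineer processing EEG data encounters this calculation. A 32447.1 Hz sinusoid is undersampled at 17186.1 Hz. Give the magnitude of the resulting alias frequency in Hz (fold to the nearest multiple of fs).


Compute the nearest integer multiple of fs to the signal:
n = round(32447.1 / 17186.1) = 2
f_alias = |32447.1 - 2 * 17186.1|
        = |32447.1 - 34372.2|
        = 1925.1 Hz

1925.1


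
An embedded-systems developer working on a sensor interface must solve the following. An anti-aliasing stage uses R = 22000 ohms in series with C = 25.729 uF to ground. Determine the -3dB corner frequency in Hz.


Cutoff frequency of a first-order RC filter:
fc = 1 / (2 * pi * R * C)
C = 25.729 uF = 2.5729e-05 F
fc = 1 / (2 * pi * 22000 * 2.5729e-05)
   = 1 / 3.5565216449053
   = 0.281174 Hz

0.281174 Hz


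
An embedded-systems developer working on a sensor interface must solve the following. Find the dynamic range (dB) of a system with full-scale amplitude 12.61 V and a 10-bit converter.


Dynamic range from full-scale to LSB:
V_min = V_max / 2^bits = 12.61 / 2^10
DR = 20 * log10(V_max / V_min)
   = 20 * log10(2^10)
   = 20 * 10 * log10(2)
   = 60.21 dB

60.21 dB


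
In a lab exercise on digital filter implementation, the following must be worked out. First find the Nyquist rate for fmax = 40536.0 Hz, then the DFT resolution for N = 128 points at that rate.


Step 1 — Nyquist sampling rate:
fs = 2 * fmax = 2 * 40536.0 = 81072.0 Hz

Step 2 — DFT bin spacing:
df = fs / N = 81072.0 / 128 = 633.375 Hz

633.375 Hz


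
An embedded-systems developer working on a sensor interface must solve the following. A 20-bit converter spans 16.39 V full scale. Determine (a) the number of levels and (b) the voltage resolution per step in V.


Step 1 — number of quantization levels:
L = 2^N = 2^20 = 1048576

Step 2 — LSB step size:
delta = Vfs / L
      = 16.39 / 1048576
      = 1.563e-05 V

Levels = 1048576; step size = 1.563e-05 V


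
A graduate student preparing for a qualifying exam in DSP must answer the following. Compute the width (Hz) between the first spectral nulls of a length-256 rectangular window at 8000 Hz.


Main lobe width for a rectangular window:
Width = 2 * fs / N
      = 2 * 8000 / 256
      = 16000 / 256
      = 62.5 Hz

62.5 Hz


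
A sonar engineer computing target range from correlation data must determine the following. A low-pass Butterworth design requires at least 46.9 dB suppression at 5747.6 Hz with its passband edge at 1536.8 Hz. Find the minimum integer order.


Butterworth filter order formula:
n = log10(10^(A/10) - 1) / (2 * log10(f_stop/f_pass))
10^(46.9/10) - 1 = 48976.8819
f_stop/f_pass = 5747.6 / 1536.8 = 3.74
n = 4.0934 -> ceil = 5

5


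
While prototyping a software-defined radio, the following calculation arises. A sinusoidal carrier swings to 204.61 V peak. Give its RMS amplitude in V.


RMS voltage for a sinusoidal waveform:
V_rms = V_peak / sqrt(2)
      = 204.61 / 1.414214
      = 144.681 V

144.681 V


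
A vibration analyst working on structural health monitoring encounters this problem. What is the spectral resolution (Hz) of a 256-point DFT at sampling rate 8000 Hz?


DFT frequency resolution:
df = fs / N
   = 8000 / 256
   = 31.25 Hz

31.25 Hz


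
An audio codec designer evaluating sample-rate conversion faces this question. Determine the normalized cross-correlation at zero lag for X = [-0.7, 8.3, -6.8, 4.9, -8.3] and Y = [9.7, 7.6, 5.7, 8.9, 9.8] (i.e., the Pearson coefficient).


Pearson correlation coefficient (population):
r = cov(X,Y) / (std(X) * std(Y))
Mean X = -0.52, Mean Y = 8.34
Cov(X,Y) = 0.2968
Std(X) = 6.436894, Std(Y) = 1.53701
r = 0.03

0.03


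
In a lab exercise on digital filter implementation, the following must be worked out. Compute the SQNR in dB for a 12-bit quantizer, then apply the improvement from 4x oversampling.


Step 1 — baseline SQNR at Nyquist:
SQNR_base = 6.02*N + 1.76
          = 6.02*12 + 1.76
          = 74.0 dB

Step 2 — oversampling processing gain:
G = 10*log10(OSR) = 10*log10(4) = 6.02 dB

Step 3 — total:
SQNR_total = 74.0 + 6.02 = 80.02 dB

Base SQNR = 74.0 dB; oversampled SQNR = 80.02 dB


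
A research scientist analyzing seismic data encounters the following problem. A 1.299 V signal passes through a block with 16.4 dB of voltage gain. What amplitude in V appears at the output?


Output voltage from dB gain:
V_out = V_in * 10^(gain_dB / 20)
      = 1.299 * 10^(16.4 / 20)
      = 1.299 * 6.606934
      = 8.5824 V

8.5824 V


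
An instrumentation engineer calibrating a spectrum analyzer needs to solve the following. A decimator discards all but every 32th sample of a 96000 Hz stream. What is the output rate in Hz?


Decimation reduces the sample rate:
fs_out = fs_in / M
       = 96000 / 32
       = 3000.0 Hz

3000.0 Hz


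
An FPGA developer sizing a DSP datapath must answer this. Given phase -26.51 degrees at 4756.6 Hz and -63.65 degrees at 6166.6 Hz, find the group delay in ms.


Group delay from phase difference:
tau = -d(phi)/d(omega)
d(phi) = -37.14 deg = -0.648215 rad
d(omega) = 2*pi*(6166.6 - 4756.6) = 8859.2913 rad/s
tau = -(-0.648215) / 8859.2913
    = 0.0732 ms

0.0732 ms


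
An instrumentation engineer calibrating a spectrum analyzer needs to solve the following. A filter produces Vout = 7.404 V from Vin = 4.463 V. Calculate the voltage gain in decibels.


Voltage gain in dB:
G = 20 * log10(Vout / Vin)
  = 20 * log10(7.404 / 4.463)
  = 20 * log10(1.658974)
  = 20 * 0.21984
  = 4.4 dB

4.4 dB


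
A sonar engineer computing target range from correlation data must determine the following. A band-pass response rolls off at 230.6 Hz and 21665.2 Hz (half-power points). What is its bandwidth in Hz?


Bandwidth is the difference of -3dB frequencies:
BW = f_high - f_low
   = 21665.2 - 230.6
   = 21434.6 Hz

21434.6 Hz


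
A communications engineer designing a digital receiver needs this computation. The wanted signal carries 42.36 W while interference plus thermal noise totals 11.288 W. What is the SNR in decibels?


SNR in decibels:
SNR = 10 * log10(Ps / Pn)
    = 10 * log10(42.36 / 11.288)
    = 10 * log10(3.7527)
    = 10 * 0.5743
    = 5.74 dB

5.74 dB


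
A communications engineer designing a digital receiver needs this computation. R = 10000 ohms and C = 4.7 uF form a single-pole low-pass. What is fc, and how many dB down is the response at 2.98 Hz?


Step 1 — cutoff frequency:
fc = 1 / (2*pi*R*C)
C = 4.7 uF = 4.7e-06 F
fc = 1 / (2*pi*10000*4.7e-06)
   = 3.38628 Hz

Step 2 — magnitude at f = 2.98 Hz:
|H(f)| = 1 / sqrt(1 + (f/fc)^2)
f/fc = 2.98 / 3.38628 = 0.880022
|H| = 1 / sqrt(1 + 0.774439) = 0.7507053
|H|_dB = 20*log10(0.7507053) = -2.49 dB

fc = 3.38628 Hz; |H(2.98 Hz)| = -2.49 dB


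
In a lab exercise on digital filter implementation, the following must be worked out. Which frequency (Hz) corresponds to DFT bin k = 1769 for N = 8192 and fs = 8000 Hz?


Frequency of DFT bin k:
f_k = k * fs / N
    = 1769 * 8000 / 8192
    = 14152000 / 8192
    = 1727.539 Hz

1727.539 Hz


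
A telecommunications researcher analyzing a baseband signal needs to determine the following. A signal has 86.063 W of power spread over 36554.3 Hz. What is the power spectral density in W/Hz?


Power spectral density:
PSD = P / BW
    = 86.063 / 36554.3
    = 0.00235439 W/Hz

0.00235439 W/Hz


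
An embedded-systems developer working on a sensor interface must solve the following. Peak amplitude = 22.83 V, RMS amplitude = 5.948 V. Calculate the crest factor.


Crest factor is the ratio of peak to RMS:
CF = V_peak / V_rms
   = 22.83 / 5.948
   = 3.8383

3.8383


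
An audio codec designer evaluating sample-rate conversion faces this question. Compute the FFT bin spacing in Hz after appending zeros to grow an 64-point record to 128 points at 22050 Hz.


Frequency resolution after zero-padding:
N_padded = 64 * 2 = 128
df = fs / N_padded
   = 22050 / 128
   = 172.2656 Hz

172.2656 Hz


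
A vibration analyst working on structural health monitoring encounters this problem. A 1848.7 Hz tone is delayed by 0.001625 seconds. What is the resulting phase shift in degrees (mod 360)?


Phase shift from frequency and time delay:
phi = 360 * f * t_delay
    = 360 * 1848.7 * 0.001625
    = 1081.49 degrees
    mod 360 = 1.49 degrees

1.49 degrees


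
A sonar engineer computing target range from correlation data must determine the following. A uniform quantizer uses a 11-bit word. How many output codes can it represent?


Number of quantization levels = 2^N
= 2^11
= 2048

2048


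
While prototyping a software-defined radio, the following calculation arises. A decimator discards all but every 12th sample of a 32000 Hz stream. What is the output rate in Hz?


Decimation reduces the sample rate:
fs_out = fs_in / M
       = 32000 / 12
       = 2666.6667 Hz

2666.6667 Hz


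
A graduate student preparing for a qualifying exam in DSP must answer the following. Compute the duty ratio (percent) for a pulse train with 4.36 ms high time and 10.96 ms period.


Duty cycle as a percentage:
DC = (t_on / T) * 100
   = (4.36 / 10.96) * 100
   = 0.39781 * 100
   = 39.78 %

39.78 %


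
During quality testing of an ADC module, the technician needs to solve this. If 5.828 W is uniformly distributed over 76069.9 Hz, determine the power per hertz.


Power spectral density:
PSD = P / BW
    = 5.828 / 76069.9
    = 7.661e-05 W/Hz

7.661e-05 W/Hz


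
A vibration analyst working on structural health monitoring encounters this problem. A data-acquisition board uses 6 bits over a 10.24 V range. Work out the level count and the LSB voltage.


Step 1 — number of quantization levels:
L = 2^N = 2^6 = 64

Step 2 — LSB step size:
delta = Vfs / L
      = 10.24 / 64
      = 0.16 V

Levels = 64; step size = 0.16 V


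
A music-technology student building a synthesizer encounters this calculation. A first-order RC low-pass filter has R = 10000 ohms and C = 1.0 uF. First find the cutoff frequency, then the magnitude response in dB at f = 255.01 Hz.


Step 1 — cutoff frequency:
fc = 1 / (2*pi*R*C)
C = 1.0 uF = 1e-06 F
fc = 1 / (2*pi*10000*1e-06)
   = 15.9155 Hz

Step 2 — magnitude at f = 255.01 Hz:
|H(f)| = 1 / sqrt(1 + (f/fc)^2)
f/fc = 255.01 / 15.9155 = 16.022745
|H| = 1 / sqrt(1 + 256.728357) = 0.0622901
|H|_dB = 20*log10(0.0622901) = -24.11 dB

fc = 15.9155 Hz; |H(255.01 Hz)| = -24.11 dB


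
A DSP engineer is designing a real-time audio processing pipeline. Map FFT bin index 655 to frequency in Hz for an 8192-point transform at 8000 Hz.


Frequency of DFT bin k:
f_k = k * fs / N
    = 655 * 8000 / 8192
    = 5240000 / 8192
    = 639.648 Hz

639.648 Hz


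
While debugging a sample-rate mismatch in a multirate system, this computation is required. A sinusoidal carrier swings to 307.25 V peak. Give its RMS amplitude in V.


RMS voltage for a sinusoidal waveform:
V_rms = V_peak / sqrt(2)
      = 307.25 / 1.414214
      = 217.259 V

217.259 V


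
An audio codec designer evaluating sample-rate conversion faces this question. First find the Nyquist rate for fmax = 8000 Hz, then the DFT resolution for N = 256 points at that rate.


Step 1 — Nyquist sampling rate:
fs = 2 * fmax = 2 * 8000 = 16000 Hz

Step 2 — DFT bin spacing:
df = fs / N = 16000 / 256 = 62.5 Hz

62.5 Hz


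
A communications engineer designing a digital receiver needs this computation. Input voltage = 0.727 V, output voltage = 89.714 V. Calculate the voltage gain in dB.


Voltage gain in dB:
G = 20 * log10(Vout / Vin)
  = 20 * log10(89.714 / 0.727)
  = 20 * log10(123.403026)
  = 20 * 2.091326
  = 41.83 dB

41.83 dB


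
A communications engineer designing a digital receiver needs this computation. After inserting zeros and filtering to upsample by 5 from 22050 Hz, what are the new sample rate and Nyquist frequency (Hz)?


Step 1 — output sample rate after interpolation by L:
fs_out = L * fs_in = 5 * 22050 = 110250 Hz

Step 2 — Nyquist frequency of the output stream:
f_Nyq = fs_out / 2 = 110250 / 2 = 55125.0 Hz

fs_out = 110250 Hz; f_Nyquist = 55125.0 Hz


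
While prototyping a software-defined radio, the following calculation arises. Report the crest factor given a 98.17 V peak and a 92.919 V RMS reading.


Crest factor is the ratio of peak to RMS:
CF = V_peak / V_rms
   = 98.17 / 92.919
   = 1.0565

1.0565


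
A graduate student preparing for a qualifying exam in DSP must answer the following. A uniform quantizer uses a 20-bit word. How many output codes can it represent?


Number of quantization levels = 2^N
= 2^20
= 1048576

1048576


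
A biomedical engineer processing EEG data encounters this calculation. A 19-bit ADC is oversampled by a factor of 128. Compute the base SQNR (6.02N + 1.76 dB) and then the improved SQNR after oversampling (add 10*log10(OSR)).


Step 1 — baseline SQNR at Nyquist:
SQNR_base = 6.02*N + 1.76
          = 6.02*19 + 1.76
          = 116.14 dB

Step 2 — oversampling processing gain:
G = 10*log10(OSR) = 10*log10(128) = 21.07 dB

Step 3 — total:
SQNR_total = 116.14 + 21.07 = 137.21 dB

Base SQNR = 116.14 dB; oversampled SQNR = 137.21 dB


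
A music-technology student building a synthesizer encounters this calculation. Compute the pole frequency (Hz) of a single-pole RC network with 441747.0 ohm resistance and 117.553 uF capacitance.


Cutoff frequency of a first-order RC filter:
fc = 1 / (2 * pi * R * C)
C = 117.553 uF = 0.000117553 F
fc = 1 / (2 * pi * 441747.0 * 0.000117553)
   = 1 / 326.27755118493
   = 0.003065 Hz

0.003065 Hz


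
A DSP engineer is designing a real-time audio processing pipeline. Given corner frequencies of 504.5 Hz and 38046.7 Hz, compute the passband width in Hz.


Bandwidth is the difference of -3dB frequencies:
BW = f_high - f_low
   = 38046.7 - 504.5
   = 37542.2 Hz

37542.2 Hz


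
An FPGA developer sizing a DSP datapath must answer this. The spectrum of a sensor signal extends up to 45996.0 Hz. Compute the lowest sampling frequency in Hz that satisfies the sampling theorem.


The Nyquist rate is twice the maximum frequency component.
fs_min = 2 * fmax
      = 2 * 45996.0
      = 91992.0 Hz

91992.0


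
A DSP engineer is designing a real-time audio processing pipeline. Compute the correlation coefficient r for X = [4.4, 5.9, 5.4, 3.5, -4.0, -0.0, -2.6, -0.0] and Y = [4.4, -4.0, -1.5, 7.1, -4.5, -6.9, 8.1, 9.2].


Pearson correlation coefficient (population):
r = cov(X,Y) / (std(X) * std(Y))
Mean X = 1.575, Mean Y = 1.4875
Cov(X,Y) = -1.161563
Std(X) = 3.508828, Std(Y) = 6.004464
r = -0.0551

-0.0551


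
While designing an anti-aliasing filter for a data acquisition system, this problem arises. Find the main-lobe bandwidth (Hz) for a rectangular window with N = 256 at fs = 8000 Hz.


Main lobe width for a rectangular window:
Width = 2 * fs / N
      = 2 * 8000 / 256
      = 16000 / 256
      = 62.5 Hz

62.5 Hz


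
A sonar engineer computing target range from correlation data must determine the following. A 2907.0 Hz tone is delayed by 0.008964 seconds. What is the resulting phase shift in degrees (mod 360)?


Phase shift from frequency and time delay:
phi = 360 * f * t_delay
    = 360 * 2907.0 * 0.008964
    = 9381.01 degrees
    mod 360 = 21.01 degrees

21.01 degrees


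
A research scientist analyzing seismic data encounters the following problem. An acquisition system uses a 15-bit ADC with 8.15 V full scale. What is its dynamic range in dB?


Dynamic range from full-scale to LSB:
V_min = V_max / 2^bits = 8.15 / 2^15
DR = 20 * log10(V_max / V_min)
   = 20 * log10(2^15)
   = 20 * 15 * log10(2)
   = 90.31 dB

90.31 dB


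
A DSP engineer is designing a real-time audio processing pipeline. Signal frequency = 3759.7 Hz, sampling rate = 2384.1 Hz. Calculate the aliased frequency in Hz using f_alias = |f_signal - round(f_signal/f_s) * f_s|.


Compute the nearest integer multiple of fs to the signal:
n = round(3759.7 / 2384.1) = 2
f_alias = |3759.7 - 2 * 2384.1|
        = |3759.7 - 4768.2|
        = 1008.5 Hz

1008.5


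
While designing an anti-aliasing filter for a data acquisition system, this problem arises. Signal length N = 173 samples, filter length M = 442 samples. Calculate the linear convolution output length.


Linear convolution output length:
L = N + M - 1
  = 173 + 442 - 1
  = 614 samples

614


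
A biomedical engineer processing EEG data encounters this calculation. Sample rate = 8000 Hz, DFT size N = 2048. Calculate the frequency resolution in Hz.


DFT frequency resolution:
df = fs / N
   = 8000 / 2048
   = 3.9062 Hz

3.9062 Hz


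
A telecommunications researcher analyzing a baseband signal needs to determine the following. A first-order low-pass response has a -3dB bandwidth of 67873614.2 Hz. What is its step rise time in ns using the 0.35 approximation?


Rise time from bandwidth relationship:
tr = 0.35 / BW
   = 0.35 / 67873614.2
   = 5.156643036e-09 s
   = 5.1566 ns

5.1566 ns


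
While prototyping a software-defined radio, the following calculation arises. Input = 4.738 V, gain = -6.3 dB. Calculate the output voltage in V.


Output voltage from dB gain:
V_out = V_in * 10^(gain_dB / 20)
      = 4.738 * 10^(-6.3 / 20)
      = 4.738 * 0.484172
      = 2.294 V

2.294 V


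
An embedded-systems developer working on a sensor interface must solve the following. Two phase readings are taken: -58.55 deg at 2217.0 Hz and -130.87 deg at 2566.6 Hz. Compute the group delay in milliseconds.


Group delay from phase difference:
tau = -d(phi)/d(omega)
d(phi) = -72.32 deg = -1.262222 rad
d(omega) = 2*pi*(2566.6 - 2217.0) = 2196.6016 rad/s
tau = -(-1.262222) / 2196.6016
    = 0.5746 ms

0.5746 ms


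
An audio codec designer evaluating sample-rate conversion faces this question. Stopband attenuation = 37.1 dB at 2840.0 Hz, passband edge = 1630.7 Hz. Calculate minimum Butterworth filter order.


Butterworth filter order formula:
n = log10(10^(A/10) - 1) / (2 * log10(f_stop/f_pass))
10^(37.1/10) - 1 = 5127.6138
f_stop/f_pass = 2840.0 / 1630.7 = 1.7416
n = 7.6987 -> ceil = 8

8


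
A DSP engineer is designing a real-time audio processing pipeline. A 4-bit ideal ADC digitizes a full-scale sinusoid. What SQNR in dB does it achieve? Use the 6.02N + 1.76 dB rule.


Theoretical SNR for a full-scale sinusoid:
SNR = 6.02 * N + 1.76
    = 6.02 * 4 + 1.76
    = 24.08 + 1.76
    = 25.84 dB

25.84 dB


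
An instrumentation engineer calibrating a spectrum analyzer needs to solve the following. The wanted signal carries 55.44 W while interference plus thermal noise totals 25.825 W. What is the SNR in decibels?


SNR in decibels:
SNR = 10 * log10(Ps / Pn)
    = 10 * log10(55.44 / 25.825)
    = 10 * log10(2.1468)
    = 10 * 0.3318
    = 3.32 dB

3.32 dB


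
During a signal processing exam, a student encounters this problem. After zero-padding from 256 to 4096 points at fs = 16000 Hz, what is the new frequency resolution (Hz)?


Frequency resolution after zero-padding:
N_padded = 256 * 16 = 4096
df = fs / N_padded
   = 16000 / 4096
   = 3.9062 Hz

3.9062 Hz


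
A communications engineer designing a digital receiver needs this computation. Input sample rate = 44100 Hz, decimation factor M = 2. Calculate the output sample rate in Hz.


Decimation reduces the sample rate:
fs_out = fs_in / M
       = 44100 / 2
       = 22050.0 Hz

22050.0 Hz


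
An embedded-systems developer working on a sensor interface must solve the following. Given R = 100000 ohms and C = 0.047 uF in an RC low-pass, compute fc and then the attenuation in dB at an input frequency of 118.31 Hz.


Step 1 — cutoff frequency:
fc = 1 / (2*pi*R*C)
C = 0.047 uF = 4.7e-08 F
fc = 1 / (2*pi*100000*4.7e-08)
   = 33.8628 Hz

Step 2 — magnitude at f = 118.31 Hz:
|H(f)| = 1 / sqrt(1 + (f/fc)^2)
f/fc = 118.31 / 33.8628 = 3.493804
|H| = 1 / sqrt(1 + 12.206666) = 0.2751715
|H|_dB = 20*log10(0.2751715) = -11.21 dB

fc = 33.8628 Hz; |H(118.31 Hz)| = -11.21 dB


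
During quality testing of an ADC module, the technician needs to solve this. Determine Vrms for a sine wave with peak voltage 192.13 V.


RMS voltage for a sinusoidal waveform:
V_rms = V_peak / sqrt(2)
      = 192.13 / 1.414214
      = 135.856 V

135.856 V


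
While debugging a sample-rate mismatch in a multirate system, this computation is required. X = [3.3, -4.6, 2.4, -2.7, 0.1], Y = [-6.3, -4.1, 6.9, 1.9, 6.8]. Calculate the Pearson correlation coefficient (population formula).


Pearson correlation coefficient (population):
r = cov(X,Y) / (std(X) * std(Y))
Mean X = -0.3, Mean Y = 1.04
Cov(X,Y) = 2.348
Std(X) = 2.988645, Std(Y) = 5.450725
r = 0.1441

0.1441


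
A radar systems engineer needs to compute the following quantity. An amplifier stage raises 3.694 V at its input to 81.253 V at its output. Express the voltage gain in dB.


Voltage gain in dB:
G = 20 * log10(Vout / Vin)
  = 20 * log10(81.253 / 3.694)
  = 20 * log10(21.995939)
  = 20 * 1.342343
  = 26.85 dB

26.85 dB


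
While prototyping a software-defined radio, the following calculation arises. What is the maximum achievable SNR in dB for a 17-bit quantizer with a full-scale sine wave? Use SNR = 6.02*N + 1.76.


Theoretical SNR for a full-scale sinusoid:
SNR = 6.02 * N + 1.76
    = 6.02 * 17 + 1.76
    = 102.34 + 1.76
    = 104.1 dB

104.1 dB


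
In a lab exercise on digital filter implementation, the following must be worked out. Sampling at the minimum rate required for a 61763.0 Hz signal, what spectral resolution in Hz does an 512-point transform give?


Step 1 — Nyquist sampling rate:
fs = 2 * fmax = 2 * 61763.0 = 123526.0 Hz

Step 2 — DFT bin spacing:
df = fs / N = 123526.0 / 512 = 241.2617 Hz

241.2617 Hz


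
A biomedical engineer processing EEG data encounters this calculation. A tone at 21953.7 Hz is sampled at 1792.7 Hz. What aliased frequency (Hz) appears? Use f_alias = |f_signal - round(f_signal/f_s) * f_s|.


Compute the nearest integer multiple of fs to the signal:
n = round(21953.7 / 1792.7) = 12
f_alias = |21953.7 - 12 * 1792.7|
        = |21953.7 - 21512.4|
        = 441.3 Hz

441.3


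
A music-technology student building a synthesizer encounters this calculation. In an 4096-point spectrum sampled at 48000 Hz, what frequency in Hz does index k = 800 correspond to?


Frequency of DFT bin k:
f_k = k * fs / N
    = 800 * 48000 / 4096
    = 38400000 / 4096
    = 9375.0 Hz

9375.0 Hz


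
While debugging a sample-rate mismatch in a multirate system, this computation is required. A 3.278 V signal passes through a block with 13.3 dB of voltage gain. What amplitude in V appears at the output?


Output voltage from dB gain:
V_out = V_in * 10^(gain_dB / 20)
      = 3.278 * 10^(13.3 / 20)
      = 3.278 * 4.62381
      = 15.1568 V

15.1568 V


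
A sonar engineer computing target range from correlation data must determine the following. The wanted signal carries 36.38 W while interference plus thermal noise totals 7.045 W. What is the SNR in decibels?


SNR in decibels:
SNR = 10 * log10(Ps / Pn)
    = 10 * log10(36.38 / 7.045)
    = 10 * log10(5.1639)
    = 10 * 0.713
    = 7.13 dB

7.13 dB


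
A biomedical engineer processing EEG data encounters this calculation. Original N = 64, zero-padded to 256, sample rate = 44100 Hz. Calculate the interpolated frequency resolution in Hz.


Frequency resolution after zero-padding:
N_padded = 64 * 4 = 256
df = fs / N_padded
   = 44100 / 256
   = 172.2656 Hz

172.2656 Hz


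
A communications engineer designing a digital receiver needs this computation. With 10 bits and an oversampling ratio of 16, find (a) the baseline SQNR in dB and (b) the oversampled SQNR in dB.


Step 1 — baseline SQNR at Nyquist:
SQNR_base = 6.02*N + 1.76
          = 6.02*10 + 1.76
          = 61.96 dB

Step 2 — oversampling processing gain:
G = 10*log10(OSR) = 10*log10(16) = 12.04 dB

Step 3 — total:
SQNR_total = 61.96 + 12.04 = 74.0 dB

Base SQNR = 61.96 dB; oversampled SQNR = 74.0 dB


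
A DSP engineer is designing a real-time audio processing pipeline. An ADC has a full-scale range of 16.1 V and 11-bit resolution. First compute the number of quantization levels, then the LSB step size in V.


Step 1 — number of quantization levels:
L = 2^N = 2^11 = 2048

Step 2 — LSB step size:
delta = Vfs / L
      = 16.1 / 2048
      = 0.00786133 V

Levels = 2048; step size = 0.00786133 V


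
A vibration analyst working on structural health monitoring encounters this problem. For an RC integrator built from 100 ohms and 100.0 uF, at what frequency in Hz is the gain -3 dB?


Cutoff frequency of a first-order RC filter:
fc = 1 / (2 * pi * R * C)
C = 100.0 uF = 0.0001 F
fc = 1 / (2 * pi * 100 * 0.0001)
   = 1 / 0.062831853071796
   = 15.915494 Hz

15.915494 Hz


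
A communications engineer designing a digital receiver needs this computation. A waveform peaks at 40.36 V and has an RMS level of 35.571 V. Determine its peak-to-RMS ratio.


Crest factor is the ratio of peak to RMS:
CF = V_peak / V_rms
   = 40.36 / 35.571
   = 1.1346

1.1346


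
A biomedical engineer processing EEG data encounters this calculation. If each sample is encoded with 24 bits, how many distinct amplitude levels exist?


Number of quantization levels = 2^N
= 2^24
= 16777216

16777216


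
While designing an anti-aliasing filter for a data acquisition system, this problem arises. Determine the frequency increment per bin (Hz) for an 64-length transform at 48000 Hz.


DFT frequency resolution:
df = fs / N
   = 48000 / 64
   = 750.0 Hz

750.0 Hz


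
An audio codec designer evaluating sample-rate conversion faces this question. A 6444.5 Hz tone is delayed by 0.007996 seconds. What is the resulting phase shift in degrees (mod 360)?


Phase shift from frequency and time delay:
phi = 360 * f * t_delay
    = 360 * 6444.5 * 0.007996
    = 18550.88 degrees
    mod 360 = 190.88 degrees

190.88 degrees


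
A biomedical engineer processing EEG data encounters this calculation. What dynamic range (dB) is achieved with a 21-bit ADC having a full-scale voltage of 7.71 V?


Dynamic range from full-scale to LSB:
V_min = V_max / 2^bits = 7.71 / 2^21
DR = 20 * log10(V_max / V_min)
   = 20 * log10(2^21)
   = 20 * 21 * log10(2)
   = 126.43 dB

126.43 dB


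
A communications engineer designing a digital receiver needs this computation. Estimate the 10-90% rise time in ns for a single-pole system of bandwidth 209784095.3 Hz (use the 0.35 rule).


Rise time from bandwidth relationship:
tr = 0.35 / BW
   = 0.35 / 209784095.3
   = 1.66838196e-09 s
   = 1.6684 ns

1.6684 ns


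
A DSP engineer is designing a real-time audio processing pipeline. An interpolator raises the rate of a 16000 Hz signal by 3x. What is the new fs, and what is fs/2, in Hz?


Step 1 — output sample rate after interpolation by L:
fs_out = L * fs_in = 3 * 16000 = 48000 Hz

Step 2 — Nyquist frequency of the output stream:
f_Nyq = fs_out / 2 = 48000 / 2 = 24000.0 Hz

fs_out = 48000 Hz; f_Nyquist = 24000.0 Hz


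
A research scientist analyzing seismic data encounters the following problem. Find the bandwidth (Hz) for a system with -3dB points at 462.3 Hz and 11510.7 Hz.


Bandwidth is the difference of -3dB frequencies:
BW = f_high - f_low
   = 11510.7 - 462.3
   = 11048.4 Hz

11048.4 Hz


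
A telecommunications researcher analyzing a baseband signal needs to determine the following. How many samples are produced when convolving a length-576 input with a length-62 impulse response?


Linear convolution output length:
L = N + M - 1
  = 576 + 62 - 1
  = 637 samples

637


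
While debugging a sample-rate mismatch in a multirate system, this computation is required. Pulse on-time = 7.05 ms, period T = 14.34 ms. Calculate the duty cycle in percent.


Duty cycle as a percentage:
DC = (t_on / T) * 100
   = (7.05 / 14.34) * 100
   = 0.491632 * 100
   = 49.16 %

49.16 %


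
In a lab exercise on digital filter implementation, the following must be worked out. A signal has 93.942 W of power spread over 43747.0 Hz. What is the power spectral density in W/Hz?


Power spectral density:
PSD = P / BW
    = 93.942 / 43747.0
    = 0.00214739 W/Hz

0.00214739 W/Hz


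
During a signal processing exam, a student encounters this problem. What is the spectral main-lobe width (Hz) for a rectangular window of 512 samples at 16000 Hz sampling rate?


Main lobe width for a rectangular window:
Width = 2 * fs / N
      = 2 * 16000 / 512
      = 32000 / 512
      = 62.5 Hz

62.5 Hz


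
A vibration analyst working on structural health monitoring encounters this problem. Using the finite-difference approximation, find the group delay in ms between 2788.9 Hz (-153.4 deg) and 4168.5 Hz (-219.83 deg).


Group delay from phase difference:
tau = -d(phi)/d(omega)
d(phi) = -66.43 deg = -1.159422 rad
d(omega) = 2*pi*(4168.5 - 2788.9) = 8668.2824 rad/s
tau = -(-1.159422) / 8668.2824
    = 0.1338 ms

0.1338 ms


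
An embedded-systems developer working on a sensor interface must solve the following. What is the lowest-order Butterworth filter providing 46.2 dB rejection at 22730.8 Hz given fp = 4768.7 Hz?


Butterworth filter order formula:
n = log10(10^(A/10) - 1) / (2 * log10(f_stop/f_pass))
10^(46.2/10) - 1 = 41685.9383
f_stop/f_pass = 22730.8 / 4768.7 = 4.7667
n = 3.406 -> ceil = 4

4


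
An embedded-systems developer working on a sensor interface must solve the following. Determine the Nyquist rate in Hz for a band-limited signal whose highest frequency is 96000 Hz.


The Nyquist rate is twice the maximum frequency component.
fs_min = 2 * fmax
      = 2 * 96000
      = 192000 Hz

192000


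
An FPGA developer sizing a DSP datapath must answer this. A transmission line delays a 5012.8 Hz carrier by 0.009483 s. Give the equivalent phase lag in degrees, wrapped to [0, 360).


Phase shift from frequency and time delay:
phi = 360 * f * t_delay
    = 360 * 5012.8 * 0.009483
    = 17113.1 degrees
    mod 360 = 193.1 degrees

193.1 degrees


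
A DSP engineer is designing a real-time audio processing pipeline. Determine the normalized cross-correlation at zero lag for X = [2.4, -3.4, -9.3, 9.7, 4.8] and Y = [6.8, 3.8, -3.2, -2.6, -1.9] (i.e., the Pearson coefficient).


Pearson correlation coefficient (population):
r = cov(X,Y) / (std(X) * std(Y))
Mean X = 0.84, Mean Y = 0.58
Cov(X,Y) = -0.7232
Std(X) = 6.594119, Std(Y) = 3.990188
r = -0.0275

-0.0275


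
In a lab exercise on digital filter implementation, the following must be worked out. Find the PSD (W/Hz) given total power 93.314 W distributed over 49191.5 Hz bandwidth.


Power spectral density:
PSD = P / BW
    = 93.314 / 49191.5
    = 0.00189695 W/Hz

0.00189695 W/Hz


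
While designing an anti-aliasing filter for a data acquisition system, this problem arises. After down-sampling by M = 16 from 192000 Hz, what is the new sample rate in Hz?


Decimation reduces the sample rate:
fs_out = fs_in / M
       = 192000 / 16
       = 12000.0 Hz

12000.0 Hz


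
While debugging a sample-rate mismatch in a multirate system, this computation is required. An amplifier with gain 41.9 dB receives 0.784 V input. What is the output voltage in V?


Output voltage from dB gain:
V_out = V_in * 10^(gain_dB / 20)
      = 0.784 * 10^(41.9 / 20)
      = 0.784 * 124.451461
      = 97.5699 V

97.5699 V


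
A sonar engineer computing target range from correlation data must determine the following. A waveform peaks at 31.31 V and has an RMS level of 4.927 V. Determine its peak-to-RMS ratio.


Crest factor is the ratio of peak to RMS:
CF = V_peak / V_rms
   = 31.31 / 4.927
   = 6.3548

6.3548


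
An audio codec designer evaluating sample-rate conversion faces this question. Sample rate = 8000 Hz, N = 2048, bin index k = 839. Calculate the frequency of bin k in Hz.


Frequency of DFT bin k:
f_k = k * fs / N
    = 839 * 8000 / 2048
    = 6712000 / 2048
    = 3277.344 Hz

3277.344 Hz


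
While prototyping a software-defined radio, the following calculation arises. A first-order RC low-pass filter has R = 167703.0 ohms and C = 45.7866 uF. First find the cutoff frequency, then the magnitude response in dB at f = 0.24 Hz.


Step 1 — cutoff frequency:
fc = 1 / (2*pi*R*C)
C = 45.7866 uF = 4.57866e-05 F
fc = 1 / (2*pi*167703.0*4.57866e-05)
   = 0.0207272 Hz

Step 2 — magnitude at f = 0.24 Hz:
|H(f)| = 1 / sqrt(1 + (f/fc)^2)
f/fc = 0.24 / 0.0207272 = 11.578988
|H| = 1 / sqrt(1 + 134.072963) = 0.086043
|H|_dB = 20*log10(0.086043) = -21.31 dB

fc = 0.0207272 Hz; |H(0.24 Hz)| = -21.31 dB


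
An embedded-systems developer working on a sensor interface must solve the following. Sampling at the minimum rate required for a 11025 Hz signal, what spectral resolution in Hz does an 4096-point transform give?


Step 1 — Nyquist sampling rate:
fs = 2 * fmax = 2 * 11025 = 22050 Hz

Step 2 — DFT bin spacing:
df = fs / N = 22050 / 4096 = 5.3833 Hz

5.3833 Hz


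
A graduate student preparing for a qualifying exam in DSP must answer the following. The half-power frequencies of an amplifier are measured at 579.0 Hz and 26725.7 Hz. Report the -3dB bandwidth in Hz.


Bandwidth is the difference of -3dB frequencies:
BW = f_high - f_low
   = 26725.7 - 579.0
   = 26146.7 Hz

26146.7 Hz


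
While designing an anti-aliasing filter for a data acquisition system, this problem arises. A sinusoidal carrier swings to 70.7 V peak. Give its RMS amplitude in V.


RMS voltage for a sinusoidal waveform:
V_rms = V_peak / sqrt(2)
      = 70.7 / 1.414214
      = 49.992 V

49.992 V


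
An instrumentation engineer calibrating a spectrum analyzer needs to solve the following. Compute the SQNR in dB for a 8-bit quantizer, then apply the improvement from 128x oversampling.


Step 1 — baseline SQNR at Nyquist:
SQNR_base = 6.02*N + 1.76
          = 6.02*8 + 1.76
          = 49.92 dB

Step 2 — oversampling processing gain:
G = 10*log10(OSR) = 10*log10(128) = 21.07 dB

Step 3 — total:
SQNR_total = 49.92 + 21.07 = 70.99 dB

Base SQNR = 49.92 dB; oversampled SQNR = 70.99 dB


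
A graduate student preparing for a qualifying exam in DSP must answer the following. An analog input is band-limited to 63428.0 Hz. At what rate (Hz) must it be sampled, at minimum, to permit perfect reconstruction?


The Nyquist rate is twice the maximum frequency component.
fs_min = 2 * fmax
      = 2 * 63428.0
      = 126856.0 Hz

126856.0


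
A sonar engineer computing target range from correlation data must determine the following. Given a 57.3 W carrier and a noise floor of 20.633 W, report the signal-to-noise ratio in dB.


SNR in decibels:
SNR = 10 * log10(Ps / Pn)
    = 10 * log10(57.3 / 20.633)
    = 10 * log10(2.7771)
    = 10 * 0.4436
    = 4.44 dB

4.44 dB


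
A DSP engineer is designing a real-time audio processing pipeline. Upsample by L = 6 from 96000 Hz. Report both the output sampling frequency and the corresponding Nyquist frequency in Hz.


Step 1 — output sample rate after interpolation by L:
fs_out = L * fs_in = 6 * 96000 = 576000 Hz

Step 2 — Nyquist frequency of the output stream:
f_Nyq = fs_out / 2 = 576000 / 2 = 288000.0 Hz

fs_out = 576000 Hz; f_Nyquist = 288000.0 Hz


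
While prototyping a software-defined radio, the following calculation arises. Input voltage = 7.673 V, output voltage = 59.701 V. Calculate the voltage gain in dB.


Voltage gain in dB:
G = 20 * log10(Vout / Vin)
  = 20 * log10(59.701 / 7.673)
  = 20 * log10(7.780659)
  = 20 * 0.891016
  = 17.82 dB

17.82 dB


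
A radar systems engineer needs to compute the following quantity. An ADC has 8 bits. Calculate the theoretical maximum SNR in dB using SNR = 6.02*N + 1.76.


Theoretical SNR for a full-scale sinusoid:
SNR = 6.02 * N + 1.76
    = 6.02 * 8 + 1.76
    = 48.16 + 1.76
    = 49.92 dB

49.92 dB


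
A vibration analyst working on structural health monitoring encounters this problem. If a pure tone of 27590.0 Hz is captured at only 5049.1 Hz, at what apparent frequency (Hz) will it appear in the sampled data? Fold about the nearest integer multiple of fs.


Compute the nearest integer multiple of fs to the signal:
n = round(27590.0 / 5049.1) = 5
f_alias = |27590.0 - 5 * 5049.1|
        = |27590.0 - 25245.5|
        = 2344.5 Hz

2344.5


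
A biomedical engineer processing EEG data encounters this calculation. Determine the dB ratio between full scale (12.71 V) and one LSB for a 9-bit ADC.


Dynamic range from full-scale to LSB:
V_min = V_max / 2^bits = 12.71 / 2^9
DR = 20 * log10(V_max / V_min)
   = 20 * log10(2^9)
   = 20 * 9 * log10(2)
   = 54.19 dB

54.19 dB


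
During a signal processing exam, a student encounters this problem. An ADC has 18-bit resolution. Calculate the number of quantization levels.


Number of quantization levels = 2^N
= 2^18
= 262144

262144


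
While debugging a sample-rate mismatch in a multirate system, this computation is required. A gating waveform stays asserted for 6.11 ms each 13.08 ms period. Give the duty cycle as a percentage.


Duty cycle as a percentage:
DC = (t_on / T) * 100
   = (6.11 / 13.08) * 100
   = 0.467125 * 100
   = 46.71 %

46.71 %


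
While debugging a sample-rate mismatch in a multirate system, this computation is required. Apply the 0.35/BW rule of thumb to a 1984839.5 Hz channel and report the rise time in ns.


Rise time from bandwidth relationship:
tr = 0.35 / BW
   = 0.35 / 1984839.5
   = 1.763366761e-07 s
   = 176.3367 ns

176.3367 ns


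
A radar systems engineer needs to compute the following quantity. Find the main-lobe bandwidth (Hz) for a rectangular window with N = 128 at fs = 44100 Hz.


Main lobe width for a rectangular window:
Width = 2 * fs / N
      = 2 * 44100 / 128
      = 88200 / 128
      = 689.062 Hz

689.062 Hz
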